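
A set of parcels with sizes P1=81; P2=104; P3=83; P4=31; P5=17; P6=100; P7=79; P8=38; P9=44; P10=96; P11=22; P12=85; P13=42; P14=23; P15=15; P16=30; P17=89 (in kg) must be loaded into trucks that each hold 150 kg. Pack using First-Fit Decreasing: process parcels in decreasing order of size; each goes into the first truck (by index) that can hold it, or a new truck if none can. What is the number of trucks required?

Sorted descending: 104, 100, 96, 89, 85, 83, 81, 79, 44, 42, 38, 31, 30, 23, 22, 17, 15.
Put 104 kg in truck 1; 46 kg remain.
Put 100 kg in truck 2; 50 kg remain.
Put 96 kg in truck 3; 54 kg remain.
Put 89 kg in truck 4; 61 kg remain.
Put 85 kg in truck 5; 65 kg remain.
Put 83 kg in truck 6; 67 kg remain.
Put 81 kg in truck 7; 69 kg remain.
Put 79 kg in truck 8; 71 kg remain.
Put 44 kg in truck 1; 2 kg remain.
Put 42 kg in truck 2; 8 kg remain.
Put 38 kg in truck 3; 16 kg remain.
Put 31 kg in truck 4; 30 kg remain.
Put 30 kg in truck 4; 0 kg remain.
Put 23 kg in truck 5; 42 kg remain.
Put 22 kg in truck 5; 20 kg remain.
Put 17 kg in truck 5; 3 kg remain.
Put 15 kg in truck 3; 1 kg remain.

8 trucks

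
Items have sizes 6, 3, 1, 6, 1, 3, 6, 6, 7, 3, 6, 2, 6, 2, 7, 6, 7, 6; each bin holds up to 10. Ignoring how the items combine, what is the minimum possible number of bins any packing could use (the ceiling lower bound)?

Total size = 6 + 3 + 1 + 6 + 1 + 3 + 6 + 6 + 7 + 3 + 6 + 2 + 6 + 2 + 7 + 6 + 7 + 6 = 84.
⌈84 / 10⌉ = 9.

9 bins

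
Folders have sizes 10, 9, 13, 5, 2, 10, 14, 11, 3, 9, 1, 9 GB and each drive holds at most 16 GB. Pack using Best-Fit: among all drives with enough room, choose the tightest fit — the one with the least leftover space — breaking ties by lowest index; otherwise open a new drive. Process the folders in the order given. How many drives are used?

8

Put 10 GB in drive 1; 6 GB remain.
Put 9 GB in drive 2; 7 GB remain.
Put 13 GB in drive 3; 3 GB remain.
Put 5 GB in drive 1; 1 GB remain.
Put 2 GB in drive 3; 1 GB remain.
Put 10 GB in drive 4; 6 GB remain.
Put 14 GB in drive 5; 2 GB remain.
Put 11 GB in drive 6; 5 GB remain.
Put 3 GB in drive 6; 2 GB remain.
Put 9 GB in drive 7; 7 GB remain.
Put 1 GB in drive 1; 0 GB remain.
Put 9 GB in drive 8; 7 GB remain.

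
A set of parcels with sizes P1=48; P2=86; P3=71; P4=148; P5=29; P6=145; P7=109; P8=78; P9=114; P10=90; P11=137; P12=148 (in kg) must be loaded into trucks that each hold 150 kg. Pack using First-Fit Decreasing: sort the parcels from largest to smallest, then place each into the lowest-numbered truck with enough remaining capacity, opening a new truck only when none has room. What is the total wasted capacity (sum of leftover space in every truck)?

Sorted descending: 148, 148, 145, 137, 114, 109, 90, 86, 78, 71, 48, 29.
truck 1: place 148 kg, 2 kg left
truck 2: place 148 kg, 2 kg left
truck 3: place 145 kg, 5 kg left
truck 4: place 137 kg, 13 kg left
truck 5: place 114 kg, 36 kg left
truck 6: place 109 kg, 41 kg left
truck 7: place 90 kg, 60 kg left
truck 8: place 86 kg, 64 kg left
truck 9: place 78 kg, 72 kg left
truck 9: place 71 kg, 1 kg left
truck 7: place 48 kg, 12 kg left
truck 5: place 29 kg, 7 kg left
9 trucks × 150 kg = 1350 kg; used 1203 kg; unused 147 kg.

147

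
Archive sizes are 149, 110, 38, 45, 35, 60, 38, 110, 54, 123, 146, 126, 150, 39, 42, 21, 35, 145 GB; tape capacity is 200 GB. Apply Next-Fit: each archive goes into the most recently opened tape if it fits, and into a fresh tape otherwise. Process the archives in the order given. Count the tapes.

10 tapes

149 GB → tape 1 (remaining 51 GB)
110 GB → tape 2 (remaining 90 GB)
38 GB → tape 2 (remaining 52 GB)
45 GB → tape 2 (remaining 7 GB)
35 GB → tape 3 (remaining 165 GB)
60 GB → tape 3 (remaining 105 GB)
38 GB → tape 3 (remaining 67 GB)
110 GB → tape 4 (remaining 90 GB)
54 GB → tape 4 (remaining 36 GB)
123 GB → tape 5 (remaining 77 GB)
146 GB → tape 6 (remaining 54 GB)
126 GB → tape 7 (remaining 74 GB)
150 GB → tape 8 (remaining 50 GB)
39 GB → tape 8 (remaining 11 GB)
42 GB → tape 9 (remaining 158 GB)
21 GB → tape 9 (remaining 137 GB)
35 GB → tape 9 (remaining 102 GB)
145 GB → tape 10 (remaining 55 GB)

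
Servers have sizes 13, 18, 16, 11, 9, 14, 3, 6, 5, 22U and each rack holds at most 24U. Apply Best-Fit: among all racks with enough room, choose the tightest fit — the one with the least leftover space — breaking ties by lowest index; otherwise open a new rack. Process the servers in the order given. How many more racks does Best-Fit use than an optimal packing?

1

Best-Fit: [13,11] [18,3] [16,6] [9,14] [5] [22] → 6 racks.
Total size 117U; any packing needs at least ⌈117/24⌉ = 5 racks.
An optimal packing achieves that bound: [22] [18,6] [16,5,3] [14,9] [13,11] → 5 racks.
Excess: 6 − 5 = 1.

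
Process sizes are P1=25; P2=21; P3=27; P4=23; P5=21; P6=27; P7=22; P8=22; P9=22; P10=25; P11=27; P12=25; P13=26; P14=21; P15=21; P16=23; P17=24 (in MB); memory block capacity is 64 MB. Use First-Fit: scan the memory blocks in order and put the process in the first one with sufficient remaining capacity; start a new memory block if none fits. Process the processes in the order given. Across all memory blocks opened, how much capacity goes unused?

174

P1 (25 MB) → memory block 1 (remaining 39 MB)
P2 (21 MB) → memory block 1 (remaining 18 MB)
P3 (27 MB) → memory block 2 (remaining 37 MB)
P4 (23 MB) → memory block 2 (remaining 14 MB)
P5 (21 MB) → memory block 3 (remaining 43 MB)
P6 (27 MB) → memory block 3 (remaining 16 MB)
P7 (22 MB) → memory block 4 (remaining 42 MB)
P8 (22 MB) → memory block 4 (remaining 20 MB)
P9 (22 MB) → memory block 5 (remaining 42 MB)
P10 (25 MB) → memory block 5 (remaining 17 MB)
P11 (27 MB) → memory block 6 (remaining 37 MB)
P12 (25 MB) → memory block 6 (remaining 12 MB)
P13 (26 MB) → memory block 7 (remaining 38 MB)
P14 (21 MB) → memory block 7 (remaining 17 MB)
P15 (21 MB) → memory block 8 (remaining 43 MB)
P16 (23 MB) → memory block 8 (remaining 20 MB)
P17 (24 MB) → memory block 9 (remaining 40 MB)
9 memory blocks × 64 MB = 576 MB; used 402 MB; unused 174 MB.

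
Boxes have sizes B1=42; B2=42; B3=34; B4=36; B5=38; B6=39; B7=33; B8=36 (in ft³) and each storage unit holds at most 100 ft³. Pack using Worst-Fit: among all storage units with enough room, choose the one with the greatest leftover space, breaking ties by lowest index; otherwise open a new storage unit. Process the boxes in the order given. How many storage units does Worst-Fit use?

4 storage units

B1 (42 ft³) → storage unit 1 (remaining 58 ft³)
B2 (42 ft³) → storage unit 1 (remaining 16 ft³)
B3 (34 ft³) → storage unit 2 (remaining 66 ft³)
B4 (36 ft³) → storage unit 2 (remaining 30 ft³)
B5 (38 ft³) → storage unit 3 (remaining 62 ft³)
B6 (39 ft³) → storage unit 3 (remaining 23 ft³)
B7 (33 ft³) → storage unit 4 (remaining 67 ft³)
B8 (36 ft³) → storage unit 4 (remaining 31 ft³)
Final storage units: [42,42] [34,36] [38,39] [33,36].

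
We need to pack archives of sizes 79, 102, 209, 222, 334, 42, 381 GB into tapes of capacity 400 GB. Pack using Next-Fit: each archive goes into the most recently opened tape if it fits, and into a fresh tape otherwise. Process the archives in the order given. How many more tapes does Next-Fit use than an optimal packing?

0

Next-Fit: [79,102,209] [222] [334,42] [381] → 4 tapes.
Total size 1369 GB; any packing needs at least ⌈1369/400⌉ = 4 tapes.
So 4 is already optimal.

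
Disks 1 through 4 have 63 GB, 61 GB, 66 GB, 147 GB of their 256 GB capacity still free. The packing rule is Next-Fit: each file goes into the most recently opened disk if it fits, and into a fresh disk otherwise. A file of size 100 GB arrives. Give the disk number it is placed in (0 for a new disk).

Next-Fit only looks at disk 4, which has 147 GB free.
100 GB fits there.

4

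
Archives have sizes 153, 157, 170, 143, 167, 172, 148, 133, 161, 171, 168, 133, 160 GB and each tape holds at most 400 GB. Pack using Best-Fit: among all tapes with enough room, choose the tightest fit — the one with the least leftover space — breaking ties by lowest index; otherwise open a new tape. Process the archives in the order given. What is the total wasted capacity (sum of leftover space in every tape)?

Put 153 GB in tape 1; 247 GB remain.
Put 157 GB in tape 1; 90 GB remain.
Put 170 GB in tape 2; 230 GB remain.
Put 143 GB in tape 2; 87 GB remain.
Put 167 GB in tape 3; 233 GB remain.
Put 172 GB in tape 3; 61 GB remain.
Put 148 GB in tape 4; 252 GB remain.
Put 133 GB in tape 4; 119 GB remain.
Put 161 GB in tape 5; 239 GB remain.
Put 171 GB in tape 5; 68 GB remain.
Put 168 GB in tape 6; 232 GB remain.
Put 133 GB in tape 6; 99 GB remain.
Put 160 GB in tape 7; 240 GB remain.
7 tapes × 400 GB = 2800 GB; used 2036 GB; unused 764 GB.

764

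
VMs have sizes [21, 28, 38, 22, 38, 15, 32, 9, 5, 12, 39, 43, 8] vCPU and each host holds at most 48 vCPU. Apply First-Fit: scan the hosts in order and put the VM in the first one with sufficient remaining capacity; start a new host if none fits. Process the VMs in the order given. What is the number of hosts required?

7 hosts

21 vCPU → host 1 (remaining 27 vCPU)
28 vCPU → host 2 (remaining 20 vCPU)
38 vCPU → host 3 (remaining 10 vCPU)
22 vCPU → host 1 (remaining 5 vCPU)
38 vCPU → host 4 (remaining 10 vCPU)
15 vCPU → host 2 (remaining 5 vCPU)
32 vCPU → host 5 (remaining 16 vCPU)
9 vCPU → host 3 (remaining 1 vCPU)
5 vCPU → host 1 (remaining 0 vCPU)
12 vCPU → host 5 (remaining 4 vCPU)
39 vCPU → host 6 (remaining 9 vCPU)
43 vCPU → host 7 (remaining 5 vCPU)
8 vCPU → host 4 (remaining 2 vCPU)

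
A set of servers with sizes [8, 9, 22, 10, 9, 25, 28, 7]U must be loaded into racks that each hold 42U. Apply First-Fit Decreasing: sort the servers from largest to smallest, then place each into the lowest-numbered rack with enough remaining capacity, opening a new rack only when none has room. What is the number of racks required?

3

Sorted descending: 28, 25, 22, 10, 9, 9, 8, 7.
28U → rack 1 (remaining 14U)
25U → rack 2 (remaining 17U)
22U → rack 3 (remaining 20U)
10U → rack 1 (remaining 4U)
9U → rack 2 (remaining 8U)
9U → rack 3 (remaining 11U)
8U → rack 2 (remaining 0U)
7U → rack 3 (remaining 4U)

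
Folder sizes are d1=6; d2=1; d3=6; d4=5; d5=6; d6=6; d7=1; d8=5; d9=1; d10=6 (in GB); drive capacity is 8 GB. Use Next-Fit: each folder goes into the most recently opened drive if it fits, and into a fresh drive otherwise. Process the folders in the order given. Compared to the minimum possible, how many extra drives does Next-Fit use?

0

Next-Fit: [6,1] [6] [5] [6] [6,1] [5,1] [6] → 7 drives.
7 folders exceed 4 GB (half the capacity), and no two of those can share a drive, so at least 7 drives are needed.
So 7 is already optimal.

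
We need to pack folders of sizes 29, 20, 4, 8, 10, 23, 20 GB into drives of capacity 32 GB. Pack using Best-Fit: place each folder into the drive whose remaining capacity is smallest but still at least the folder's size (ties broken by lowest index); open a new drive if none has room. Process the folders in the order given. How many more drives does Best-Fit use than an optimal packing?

Best-Fit: [29] [20,4,8] [10,20] [23] → 4 drives.
Total size 114 GB; any packing needs at least ⌈114/32⌉ = 4 drives.
So 4 is already optimal.

0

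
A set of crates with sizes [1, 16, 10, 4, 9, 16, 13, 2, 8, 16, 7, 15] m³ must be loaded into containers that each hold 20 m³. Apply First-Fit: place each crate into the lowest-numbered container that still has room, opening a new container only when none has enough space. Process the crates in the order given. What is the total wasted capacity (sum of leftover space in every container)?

23

1 m³ → container 1 (remaining 19 m³)
16 m³ → container 1 (remaining 3 m³)
10 m³ → container 2 (remaining 10 m³)
4 m³ → container 2 (remaining 6 m³)
9 m³ → container 3 (remaining 11 m³)
16 m³ → container 4 (remaining 4 m³)
13 m³ → container 5 (remaining 7 m³)
2 m³ → container 1 (remaining 1 m³)
8 m³ → container 3 (remaining 3 m³)
16 m³ → container 6 (remaining 4 m³)
7 m³ → container 5 (remaining 0 m³)
15 m³ → container 7 (remaining 5 m³)
7 containers × 20 m³ = 140 m³; used 117 m³; unused 23 m³.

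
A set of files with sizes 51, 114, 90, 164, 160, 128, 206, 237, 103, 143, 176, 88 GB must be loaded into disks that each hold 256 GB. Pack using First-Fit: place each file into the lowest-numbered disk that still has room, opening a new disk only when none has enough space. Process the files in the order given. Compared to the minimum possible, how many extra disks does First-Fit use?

First-Fit: [51,114,90] [164,88] [160] [128,103] [206] [237] [143] [176] → 8 disks.
Total size 1660 GB; any packing needs at least ⌈1660/256⌉ = 7 disks.
An optimal packing achieves that bound: [237] [206] [176,51] [164,90] [160,88] [143,103] [128,114] → 7 disks.
Excess: 8 − 7 = 1.

1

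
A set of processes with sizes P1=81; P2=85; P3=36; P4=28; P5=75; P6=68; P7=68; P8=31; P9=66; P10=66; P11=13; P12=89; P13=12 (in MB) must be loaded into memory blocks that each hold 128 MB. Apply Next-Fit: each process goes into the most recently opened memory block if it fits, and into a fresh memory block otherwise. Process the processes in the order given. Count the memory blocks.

Put P1 (81 MB) in memory block 1; 47 MB remain.
Put P2 (85 MB) in memory block 2; 43 MB remain.
Put P3 (36 MB) in memory block 2; 7 MB remain.
Put P4 (28 MB) in memory block 3; 100 MB remain.
Put P5 (75 MB) in memory block 3; 25 MB remain.
Put P6 (68 MB) in memory block 4; 60 MB remain.
Put P7 (68 MB) in memory block 5; 60 MB remain.
Put P8 (31 MB) in memory block 5; 29 MB remain.
Put P9 (66 MB) in memory block 6; 62 MB remain.
Put P10 (66 MB) in memory block 7; 62 MB remain.
Put P11 (13 MB) in memory block 7; 49 MB remain.
Put P12 (89 MB) in memory block 8; 39 MB remain.
Put P13 (12 MB) in memory block 8; 27 MB remain.
Final memory blocks: [81] [85,36] [28,75] [68] [68,31] [66] [66,13] [89,12].

8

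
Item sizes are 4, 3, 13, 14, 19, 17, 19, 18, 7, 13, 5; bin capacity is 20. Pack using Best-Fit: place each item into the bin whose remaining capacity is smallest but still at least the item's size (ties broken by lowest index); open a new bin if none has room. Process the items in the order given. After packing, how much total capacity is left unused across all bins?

8

bin 1: place 4, 16 left
bin 1: place 3, 13 left
bin 1: place 13, 0 left
bin 2: place 14, 6 left
bin 3: place 19, 1 left
bin 4: place 17, 3 left
bin 5: place 19, 1 left
bin 6: place 18, 2 left
bin 7: place 7, 13 left
bin 7: place 13, 0 left
bin 2: place 5, 1 left
7 bins × 20 = 140; used 132; unused 8.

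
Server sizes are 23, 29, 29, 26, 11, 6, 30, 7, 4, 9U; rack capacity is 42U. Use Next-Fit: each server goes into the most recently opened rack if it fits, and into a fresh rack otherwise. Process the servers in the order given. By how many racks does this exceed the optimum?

1

Next-Fit: [23] [29] [29] [26,11] [6,30] [7,4,9] → 6 racks.
Total size 174U; any packing needs at least ⌈174/42⌉ = 5 racks.
An optimal packing achieves that bound: [30,11] [29,9,4] [29,7,6] [26] [23] → 5 racks.
Excess: 6 − 5 = 1.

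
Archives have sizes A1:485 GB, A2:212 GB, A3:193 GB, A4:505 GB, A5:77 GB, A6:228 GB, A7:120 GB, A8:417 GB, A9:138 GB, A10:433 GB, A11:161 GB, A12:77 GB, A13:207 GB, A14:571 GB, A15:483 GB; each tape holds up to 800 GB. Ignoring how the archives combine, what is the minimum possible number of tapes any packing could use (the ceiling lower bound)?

6 tapes

Total size = 485 + 212 + 193 + 505 + 77 + 228 + 120 + 417 + 138 + 433 + 161 + 77 + 207 + 571 + 483 = 4307 GB.
⌈4307 / 800⌉ = 6.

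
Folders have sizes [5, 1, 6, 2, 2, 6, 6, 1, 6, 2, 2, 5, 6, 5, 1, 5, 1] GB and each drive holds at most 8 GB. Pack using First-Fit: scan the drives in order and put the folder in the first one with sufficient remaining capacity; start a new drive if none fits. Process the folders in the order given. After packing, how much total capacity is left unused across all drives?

5 GB → drive 1 (remaining 3 GB)
1 GB → drive 1 (remaining 2 GB)
6 GB → drive 2 (remaining 2 GB)
2 GB → drive 1 (remaining 0 GB)
2 GB → drive 2 (remaining 0 GB)
6 GB → drive 3 (remaining 2 GB)
6 GB → drive 4 (remaining 2 GB)
1 GB → drive 3 (remaining 1 GB)
6 GB → drive 5 (remaining 2 GB)
2 GB → drive 4 (remaining 0 GB)
2 GB → drive 5 (remaining 0 GB)
5 GB → drive 6 (remaining 3 GB)
6 GB → drive 7 (remaining 2 GB)
5 GB → drive 8 (remaining 3 GB)
1 GB → drive 3 (remaining 0 GB)
5 GB → drive 9 (remaining 3 GB)
1 GB → drive 6 (remaining 2 GB)
9 drives × 8 GB = 72 GB; used 62 GB; unused 10 GB.

10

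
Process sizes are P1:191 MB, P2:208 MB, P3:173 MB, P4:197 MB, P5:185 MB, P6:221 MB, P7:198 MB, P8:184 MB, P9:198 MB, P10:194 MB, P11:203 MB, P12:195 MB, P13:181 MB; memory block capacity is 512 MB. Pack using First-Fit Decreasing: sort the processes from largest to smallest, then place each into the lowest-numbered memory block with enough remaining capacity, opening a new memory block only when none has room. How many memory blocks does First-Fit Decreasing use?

Sorted descending: 221, 208, 203, 198, 198, 197, 195, 194, 191, 185, 184, 181, 173.
221 MB → memory block 1 (remaining 291 MB)
208 MB → memory block 1 (remaining 83 MB)
203 MB → memory block 2 (remaining 309 MB)
198 MB → memory block 2 (remaining 111 MB)
198 MB → memory block 3 (remaining 314 MB)
197 MB → memory block 3 (remaining 117 MB)
195 MB → memory block 4 (remaining 317 MB)
194 MB → memory block 4 (remaining 123 MB)
191 MB → memory block 5 (remaining 321 MB)
185 MB → memory block 5 (remaining 136 MB)
184 MB → memory block 6 (remaining 328 MB)
181 MB → memory block 6 (remaining 147 MB)
173 MB → memory block 7 (remaining 339 MB)

7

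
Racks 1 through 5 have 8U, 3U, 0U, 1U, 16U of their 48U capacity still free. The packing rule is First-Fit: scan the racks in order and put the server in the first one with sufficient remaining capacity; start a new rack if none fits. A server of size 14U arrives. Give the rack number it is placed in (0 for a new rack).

5

Racks with room: rack 5 (16U).
The first with room is rack 5.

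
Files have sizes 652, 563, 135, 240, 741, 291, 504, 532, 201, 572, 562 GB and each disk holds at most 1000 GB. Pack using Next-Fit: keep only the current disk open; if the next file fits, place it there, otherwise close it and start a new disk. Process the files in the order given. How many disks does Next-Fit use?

7 disks

Put 652 GB in disk 1; 348 GB remain.
Put 563 GB in disk 2; 437 GB remain.
Put 135 GB in disk 2; 302 GB remain.
Put 240 GB in disk 2; 62 GB remain.
Put 741 GB in disk 3; 259 GB remain.
Put 291 GB in disk 4; 709 GB remain.
Put 504 GB in disk 4; 205 GB remain.
Put 532 GB in disk 5; 468 GB remain.
Put 201 GB in disk 5; 267 GB remain.
Put 572 GB in disk 6; 428 GB remain.
Put 562 GB in disk 7; 438 GB remain.
Final disks: [652] [563,135,240] [741] [291,504] [532,201] [572] [562].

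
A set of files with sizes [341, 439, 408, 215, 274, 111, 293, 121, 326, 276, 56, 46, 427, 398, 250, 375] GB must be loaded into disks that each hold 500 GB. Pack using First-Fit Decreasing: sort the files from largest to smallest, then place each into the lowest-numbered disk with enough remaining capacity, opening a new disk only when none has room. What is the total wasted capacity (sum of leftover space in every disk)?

1144

Sorted descending: 439, 427, 408, 398, 375, 341, 326, 293, 276, 274, 250, 215, 121, 111, 56, 46.
Put 439 GB in disk 1; 61 GB remain.
Put 427 GB in disk 2; 73 GB remain.
Put 408 GB in disk 3; 92 GB remain.
Put 398 GB in disk 4; 102 GB remain.
Put 375 GB in disk 5; 125 GB remain.
Put 341 GB in disk 6; 159 GB remain.
Put 326 GB in disk 7; 174 GB remain.
Put 293 GB in disk 8; 207 GB remain.
Put 276 GB in disk 9; 224 GB remain.
Put 274 GB in disk 10; 226 GB remain.
Put 250 GB in disk 11; 250 GB remain.
Put 215 GB in disk 9; 9 GB remain.
Put 121 GB in disk 5; 4 GB remain.
Put 111 GB in disk 6; 48 GB remain.
Put 56 GB in disk 1; 5 GB remain.
Put 46 GB in disk 2; 27 GB remain.
11 disks × 500 GB = 5500 GB; used 4356 GB; unused 1144 GB.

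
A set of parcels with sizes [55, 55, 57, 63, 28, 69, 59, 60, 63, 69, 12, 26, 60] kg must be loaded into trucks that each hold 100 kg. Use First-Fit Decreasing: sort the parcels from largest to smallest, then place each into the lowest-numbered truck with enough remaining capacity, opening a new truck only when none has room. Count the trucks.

10

Sorted descending: 69, 69, 63, 63, 60, 60, 59, 57, 55, 55, 28, 26, 12.
69 kg → truck 1 (remaining 31 kg)
69 kg → truck 2 (remaining 31 kg)
63 kg → truck 3 (remaining 37 kg)
63 kg → truck 4 (remaining 37 kg)
60 kg → truck 5 (remaining 40 kg)
60 kg → truck 6 (remaining 40 kg)
59 kg → truck 7 (remaining 41 kg)
57 kg → truck 8 (remaining 43 kg)
55 kg → truck 9 (remaining 45 kg)
55 kg → truck 10 (remaining 45 kg)
28 kg → truck 1 (remaining 3 kg)
26 kg → truck 2 (remaining 5 kg)
12 kg → truck 3 (remaining 25 kg)
Final trucks: [69,28] [69,26] [63,12] [63] [60] [60] [59] [57] [55] [55].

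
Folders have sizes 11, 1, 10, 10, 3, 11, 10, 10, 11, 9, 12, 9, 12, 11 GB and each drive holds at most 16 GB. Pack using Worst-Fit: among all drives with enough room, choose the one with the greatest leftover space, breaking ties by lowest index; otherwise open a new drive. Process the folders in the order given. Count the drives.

11 GB → drive 1 (remaining 5 GB)
1 GB → drive 1 (remaining 4 GB)
10 GB → drive 2 (remaining 6 GB)
10 GB → drive 3 (remaining 6 GB)
3 GB → drive 2 (remaining 3 GB)
11 GB → drive 4 (remaining 5 GB)
10 GB → drive 5 (remaining 6 GB)
10 GB → drive 6 (remaining 6 GB)
11 GB → drive 7 (remaining 5 GB)
9 GB → drive 8 (remaining 7 GB)
12 GB → drive 9 (remaining 4 GB)
9 GB → drive 10 (remaining 7 GB)
12 GB → drive 11 (remaining 4 GB)
11 GB → drive 12 (remaining 5 GB)
Final drives: [11,1] [10,3] [10] [11] [10] [10] [11] [9] [12] [9] [12] [11].

12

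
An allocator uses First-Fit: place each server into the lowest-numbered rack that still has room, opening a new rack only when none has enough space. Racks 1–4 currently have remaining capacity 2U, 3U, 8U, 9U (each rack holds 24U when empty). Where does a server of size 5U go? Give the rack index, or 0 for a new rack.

Racks with room: rack 3 (8U), rack 4 (9U).
The first with room is rack 3.

3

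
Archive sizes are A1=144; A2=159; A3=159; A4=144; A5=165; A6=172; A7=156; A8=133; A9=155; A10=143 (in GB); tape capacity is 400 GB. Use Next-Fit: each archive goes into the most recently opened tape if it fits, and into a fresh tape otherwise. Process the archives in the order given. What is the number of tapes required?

tape 1: place A1 (144 GB), 256 GB left
tape 1: place A2 (159 GB), 97 GB left
tape 2: place A3 (159 GB), 241 GB left
tape 2: place A4 (144 GB), 97 GB left
tape 3: place A5 (165 GB), 235 GB left
tape 3: place A6 (172 GB), 63 GB left
tape 4: place A7 (156 GB), 244 GB left
tape 4: place A8 (133 GB), 111 GB left
tape 5: place A9 (155 GB), 245 GB left
tape 5: place A10 (143 GB), 102 GB left

5 tapes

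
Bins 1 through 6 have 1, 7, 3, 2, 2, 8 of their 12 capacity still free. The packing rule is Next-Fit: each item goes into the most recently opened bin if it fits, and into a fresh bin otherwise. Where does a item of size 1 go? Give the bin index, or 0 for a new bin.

6

Next-Fit only looks at bin 6, which has 8 free.
1 fits there.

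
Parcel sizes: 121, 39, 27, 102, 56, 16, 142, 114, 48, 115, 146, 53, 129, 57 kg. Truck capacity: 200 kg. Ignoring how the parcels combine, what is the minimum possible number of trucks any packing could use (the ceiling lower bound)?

6

Total size = 121 + 39 + 27 + 102 + 56 + 16 + 142 + 114 + 48 + 115 + 146 + 53 + 129 + 57 = 1165 kg.
⌈1165 / 200⌉ = 6.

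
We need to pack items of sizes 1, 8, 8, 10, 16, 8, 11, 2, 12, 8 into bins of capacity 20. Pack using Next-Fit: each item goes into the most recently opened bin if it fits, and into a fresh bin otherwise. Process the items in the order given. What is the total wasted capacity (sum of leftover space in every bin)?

bin 1: place 1, 19 left
bin 1: place 8, 11 left
bin 1: place 8, 3 left
bin 2: place 10, 10 left
bin 3: place 16, 4 left
bin 4: place 8, 12 left
bin 4: place 11, 1 left
bin 5: place 2, 18 left
bin 5: place 12, 6 left
bin 6: place 8, 12 left
6 bins × 20 = 120; used 84; unused 36.

36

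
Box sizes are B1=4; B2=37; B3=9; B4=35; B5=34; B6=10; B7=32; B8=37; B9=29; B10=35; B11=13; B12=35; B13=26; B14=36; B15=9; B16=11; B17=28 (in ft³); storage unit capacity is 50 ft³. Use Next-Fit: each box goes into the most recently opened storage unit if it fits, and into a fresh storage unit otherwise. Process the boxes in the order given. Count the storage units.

Put B1 (4 ft³) in storage unit 1; 46 ft³ remain.
Put B2 (37 ft³) in storage unit 1; 9 ft³ remain.
Put B3 (9 ft³) in storage unit 1; 0 ft³ remain.
Put B4 (35 ft³) in storage unit 2; 15 ft³ remain.
Put B5 (34 ft³) in storage unit 3; 16 ft³ remain.
Put B6 (10 ft³) in storage unit 3; 6 ft³ remain.
Put B7 (32 ft³) in storage unit 4; 18 ft³ remain.
Put B8 (37 ft³) in storage unit 5; 13 ft³ remain.
Put B9 (29 ft³) in storage unit 6; 21 ft³ remain.
Put B10 (35 ft³) in storage unit 7; 15 ft³ remain.
Put B11 (13 ft³) in storage unit 7; 2 ft³ remain.
Put B12 (35 ft³) in storage unit 8; 15 ft³ remain.
Put B13 (26 ft³) in storage unit 9; 24 ft³ remain.
Put B14 (36 ft³) in storage unit 10; 14 ft³ remain.
Put B15 (9 ft³) in storage unit 10; 5 ft³ remain.
Put B16 (11 ft³) in storage unit 11; 39 ft³ remain.
Put B17 (28 ft³) in storage unit 11; 11 ft³ remain.
Final storage units: [4,37,9] [35] [34,10] [32] [37] [29] [35,13] [35] [26] [36,9] [11,28].

11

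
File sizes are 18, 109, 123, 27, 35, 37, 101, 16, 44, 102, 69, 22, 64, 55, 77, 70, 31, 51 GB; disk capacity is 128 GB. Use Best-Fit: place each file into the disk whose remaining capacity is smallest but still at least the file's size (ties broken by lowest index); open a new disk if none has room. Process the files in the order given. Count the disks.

9

Put 18 GB in disk 1; 110 GB remain.
Put 109 GB in disk 1; 1 GB remain.
Put 123 GB in disk 2; 5 GB remain.
Put 27 GB in disk 3; 101 GB remain.
Put 35 GB in disk 3; 66 GB remain.
Put 37 GB in disk 3; 29 GB remain.
Put 101 GB in disk 4; 27 GB remain.
Put 16 GB in disk 4; 11 GB remain.
Put 44 GB in disk 5; 84 GB remain.
Put 102 GB in disk 6; 26 GB remain.
Put 69 GB in disk 5; 15 GB remain.
Put 22 GB in disk 6; 4 GB remain.
Put 64 GB in disk 7; 64 GB remain.
Put 55 GB in disk 7; 9 GB remain.
Put 77 GB in disk 8; 51 GB remain.
Put 70 GB in disk 9; 58 GB remain.
Put 31 GB in disk 8; 20 GB remain.
Put 51 GB in disk 9; 7 GB remain.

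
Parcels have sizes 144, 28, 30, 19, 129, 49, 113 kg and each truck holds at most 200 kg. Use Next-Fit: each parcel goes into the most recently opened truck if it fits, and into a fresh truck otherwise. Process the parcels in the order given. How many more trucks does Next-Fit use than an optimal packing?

0

Next-Fit: [144,28] [30,19,129] [49,113] → 3 trucks.
Total size 512 kg; any packing needs at least ⌈512/200⌉ = 3 trucks.
So 3 is already optimal.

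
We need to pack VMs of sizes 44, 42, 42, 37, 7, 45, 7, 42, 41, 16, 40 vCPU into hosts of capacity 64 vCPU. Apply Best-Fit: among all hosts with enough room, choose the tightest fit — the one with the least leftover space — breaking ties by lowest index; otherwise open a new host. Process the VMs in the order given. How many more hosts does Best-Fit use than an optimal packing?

Best-Fit: [44,7,7] [42] [42] [37] [45,16] [42] [41] [40] → 8 hosts.
8 VMs exceed 32 vCPU (half the capacity), and no two of those can share a host, so at least 8 hosts are needed.
So 8 is already optimal.

0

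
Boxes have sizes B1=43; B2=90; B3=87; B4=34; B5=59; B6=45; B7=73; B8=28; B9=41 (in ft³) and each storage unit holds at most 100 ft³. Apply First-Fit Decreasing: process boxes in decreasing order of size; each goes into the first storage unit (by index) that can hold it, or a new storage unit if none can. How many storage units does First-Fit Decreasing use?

6

Sorted descending: 90, 87, 73, 59, 45, 43, 41, 34, 28.
storage unit 1: place 90 ft³, 10 ft³ left
storage unit 2: place 87 ft³, 13 ft³ left
storage unit 3: place 73 ft³, 27 ft³ left
storage unit 4: place 59 ft³, 41 ft³ left
storage unit 5: place 45 ft³, 55 ft³ left
storage unit 5: place 43 ft³, 12 ft³ left
storage unit 4: place 41 ft³, 0 ft³ left
storage unit 6: place 34 ft³, 66 ft³ left
storage unit 6: place 28 ft³, 38 ft³ left
Final storage units: [90] [87] [73] [59,41] [45,43] [34,28].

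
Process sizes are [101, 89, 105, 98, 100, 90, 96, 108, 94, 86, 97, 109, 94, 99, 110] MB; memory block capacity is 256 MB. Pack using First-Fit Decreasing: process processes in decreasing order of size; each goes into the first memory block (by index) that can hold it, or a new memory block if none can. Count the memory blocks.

8 memory blocks

Sorted descending: 110, 109, 108, 105, 101, 100, 99, 98, 97, 96, 94, 94, 90, 89, 86.
memory block 1: place 110 MB, 146 MB left
memory block 1: place 109 MB, 37 MB left
memory block 2: place 108 MB, 148 MB left
memory block 2: place 105 MB, 43 MB left
memory block 3: place 101 MB, 155 MB left
memory block 3: place 100 MB, 55 MB left
memory block 4: place 99 MB, 157 MB left
memory block 4: place 98 MB, 59 MB left
memory block 5: place 97 MB, 159 MB left
memory block 5: place 96 MB, 63 MB left
memory block 6: place 94 MB, 162 MB left
memory block 6: place 94 MB, 68 MB left
memory block 7: place 90 MB, 166 MB left
memory block 7: place 89 MB, 77 MB left
memory block 8: place 86 MB, 170 MB left
Final memory blocks: [110,109] [108,105] [101,100] [99,98] [97,96] [94,94] [90,89] [86].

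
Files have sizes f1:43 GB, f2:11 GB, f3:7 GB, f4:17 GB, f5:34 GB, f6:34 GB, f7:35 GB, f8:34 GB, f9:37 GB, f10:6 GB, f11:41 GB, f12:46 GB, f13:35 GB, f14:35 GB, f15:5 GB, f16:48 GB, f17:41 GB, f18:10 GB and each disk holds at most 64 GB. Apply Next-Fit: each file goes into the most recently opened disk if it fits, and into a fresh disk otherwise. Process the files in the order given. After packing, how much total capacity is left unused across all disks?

249

Put f1 (43 GB) in disk 1; 21 GB remain.
Put f2 (11 GB) in disk 1; 10 GB remain.
Put f3 (7 GB) in disk 1; 3 GB remain.
Put f4 (17 GB) in disk 2; 47 GB remain.
Put f5 (34 GB) in disk 2; 13 GB remain.
Put f6 (34 GB) in disk 3; 30 GB remain.
Put f7 (35 GB) in disk 4; 29 GB remain.
Put f8 (34 GB) in disk 5; 30 GB remain.
Put f9 (37 GB) in disk 6; 27 GB remain.
Put f10 (6 GB) in disk 6; 21 GB remain.
Put f11 (41 GB) in disk 7; 23 GB remain.
Put f12 (46 GB) in disk 8; 18 GB remain.
Put f13 (35 GB) in disk 9; 29 GB remain.
Put f14 (35 GB) in disk 10; 29 GB remain.
Put f15 (5 GB) in disk 10; 24 GB remain.
Put f16 (48 GB) in disk 11; 16 GB remain.
Put f17 (41 GB) in disk 12; 23 GB remain.
Put f18 (10 GB) in disk 12; 13 GB remain.
12 disks × 64 GB = 768 GB; used 519 GB; unused 249 GB.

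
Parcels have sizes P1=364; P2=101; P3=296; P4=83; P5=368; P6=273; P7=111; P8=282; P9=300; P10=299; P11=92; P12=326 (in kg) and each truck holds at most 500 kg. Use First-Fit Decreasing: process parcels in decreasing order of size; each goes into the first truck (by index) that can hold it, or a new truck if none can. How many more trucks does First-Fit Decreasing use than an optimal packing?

0

First-Fit Decreasing: [368,111] [364,101] [326,92] [300,83] [299] [296] [282] [273] → 8 trucks.
8 parcels exceed 250 kg (half the capacity), and no two of those can share a truck, so at least 8 trucks are needed.
So 8 is already optimal.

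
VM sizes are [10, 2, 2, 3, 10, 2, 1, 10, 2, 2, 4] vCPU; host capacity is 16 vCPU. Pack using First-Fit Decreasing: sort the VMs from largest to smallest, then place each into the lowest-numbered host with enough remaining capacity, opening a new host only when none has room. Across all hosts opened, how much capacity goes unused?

0

Sorted descending: 10, 10, 10, 4, 3, 2, 2, 2, 2, 2, 1.
10 vCPU → host 1 (remaining 6 vCPU)
10 vCPU → host 2 (remaining 6 vCPU)
10 vCPU → host 3 (remaining 6 vCPU)
4 vCPU → host 1 (remaining 2 vCPU)
3 vCPU → host 2 (remaining 3 vCPU)
2 vCPU → host 1 (remaining 0 vCPU)
2 vCPU → host 2 (remaining 1 vCPU)
2 vCPU → host 3 (remaining 4 vCPU)
2 vCPU → host 3 (remaining 2 vCPU)
2 vCPU → host 3 (remaining 0 vCPU)
1 vCPU → host 2 (remaining 0 vCPU)
3 hosts × 16 vCPU = 48 vCPU; used 48 vCPU; unused 0 vCPU.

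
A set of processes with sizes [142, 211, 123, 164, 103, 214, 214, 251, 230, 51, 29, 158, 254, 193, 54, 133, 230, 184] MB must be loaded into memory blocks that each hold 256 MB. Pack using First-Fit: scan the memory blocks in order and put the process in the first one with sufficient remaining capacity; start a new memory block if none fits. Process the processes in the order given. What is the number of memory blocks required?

14

Put 142 MB in memory block 1; 114 MB remain.
Put 211 MB in memory block 2; 45 MB remain.
Put 123 MB in memory block 3; 133 MB remain.
Put 164 MB in memory block 4; 92 MB remain.
Put 103 MB in memory block 1; 11 MB remain.
Put 214 MB in memory block 5; 42 MB remain.
Put 214 MB in memory block 6; 42 MB remain.
Put 251 MB in memory block 7; 5 MB remain.
Put 230 MB in memory block 8; 26 MB remain.
Put 51 MB in memory block 3; 82 MB remain.
Put 29 MB in memory block 2; 16 MB remain.
Put 158 MB in memory block 9; 98 MB remain.
Put 254 MB in memory block 10; 2 MB remain.
Put 193 MB in memory block 11; 63 MB remain.
Put 54 MB in memory block 3; 28 MB remain.
Put 133 MB in memory block 12; 123 MB remain.
Put 230 MB in memory block 13; 26 MB remain.
Put 184 MB in memory block 14; 72 MB remain.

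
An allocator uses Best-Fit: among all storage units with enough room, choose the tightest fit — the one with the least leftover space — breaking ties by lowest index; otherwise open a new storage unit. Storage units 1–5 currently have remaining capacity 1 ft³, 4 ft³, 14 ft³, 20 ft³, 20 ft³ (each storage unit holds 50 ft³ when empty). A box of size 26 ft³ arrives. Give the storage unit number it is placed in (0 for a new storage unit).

0

No storage unit has ≥ 26 ft³ free, so a new storage unit is opened.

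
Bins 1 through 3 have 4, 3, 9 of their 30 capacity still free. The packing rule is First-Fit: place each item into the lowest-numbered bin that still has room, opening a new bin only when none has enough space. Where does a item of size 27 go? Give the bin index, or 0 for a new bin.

No bin has ≥ 27 free, so a new bin is opened.

0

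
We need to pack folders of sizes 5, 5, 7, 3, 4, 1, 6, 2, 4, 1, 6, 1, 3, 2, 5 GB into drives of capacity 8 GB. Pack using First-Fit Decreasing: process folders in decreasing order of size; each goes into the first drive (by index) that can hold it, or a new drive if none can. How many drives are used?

7

Sorted descending: 7, 6, 6, 5, 5, 5, 4, 4, 3, 3, 2, 2, 1, 1, 1.
drive 1: place 7 GB, 1 GB left
drive 2: place 6 GB, 2 GB left
drive 3: place 6 GB, 2 GB left
drive 4: place 5 GB, 3 GB left
drive 5: place 5 GB, 3 GB left
drive 6: place 5 GB, 3 GB left
drive 7: place 4 GB, 4 GB left
drive 7: place 4 GB, 0 GB left
drive 4: place 3 GB, 0 GB left
drive 5: place 3 GB, 0 GB left
drive 2: place 2 GB, 0 GB left
drive 3: place 2 GB, 0 GB left
drive 1: place 1 GB, 0 GB left
drive 6: place 1 GB, 2 GB left
drive 6: place 1 GB, 1 GB left
Final drives: [7,1] [6,2] [6,2] [5,3] [5,3] [5,1,1] [4,4].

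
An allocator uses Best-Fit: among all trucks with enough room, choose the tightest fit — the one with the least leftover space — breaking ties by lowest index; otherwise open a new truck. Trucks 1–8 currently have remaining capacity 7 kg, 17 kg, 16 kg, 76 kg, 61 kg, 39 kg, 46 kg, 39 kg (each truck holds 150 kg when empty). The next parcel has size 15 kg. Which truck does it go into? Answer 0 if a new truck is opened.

Trucks with room: truck 2 (17 kg), truck 3 (16 kg), truck 4 (76 kg), truck 5 (61 kg), truck 6 (39 kg), truck 7 (46 kg), truck 8 (39 kg).
Tightest fit is truck 3 with 16 kg free.

3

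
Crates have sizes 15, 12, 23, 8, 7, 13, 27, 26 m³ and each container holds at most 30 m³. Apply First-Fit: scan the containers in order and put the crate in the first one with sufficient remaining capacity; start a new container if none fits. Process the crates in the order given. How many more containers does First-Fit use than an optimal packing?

First-Fit: [15,12] [23,7] [8,13] [27] [26] → 5 containers.
Total size 131 m³; any packing needs at least ⌈131/30⌉ = 5 containers.
So 5 is already optimal.

0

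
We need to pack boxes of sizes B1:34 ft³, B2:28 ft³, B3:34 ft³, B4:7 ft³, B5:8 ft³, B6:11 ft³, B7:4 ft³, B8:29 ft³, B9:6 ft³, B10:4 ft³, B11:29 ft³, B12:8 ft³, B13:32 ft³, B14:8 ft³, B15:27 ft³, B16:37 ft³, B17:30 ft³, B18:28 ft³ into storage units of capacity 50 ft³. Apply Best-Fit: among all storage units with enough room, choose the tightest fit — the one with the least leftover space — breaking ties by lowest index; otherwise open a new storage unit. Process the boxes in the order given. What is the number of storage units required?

10

storage unit 1: place B1 (34 ft³), 16 ft³ left
storage unit 2: place B2 (28 ft³), 22 ft³ left
storage unit 3: place B3 (34 ft³), 16 ft³ left
storage unit 1: place B4 (7 ft³), 9 ft³ left
storage unit 1: place B5 (8 ft³), 1 ft³ left
storage unit 3: place B6 (11 ft³), 5 ft³ left
storage unit 3: place B7 (4 ft³), 1 ft³ left
storage unit 4: place B8 (29 ft³), 21 ft³ left
storage unit 4: place B9 (6 ft³), 15 ft³ left
storage unit 4: place B10 (4 ft³), 11 ft³ left
storage unit 5: place B11 (29 ft³), 21 ft³ left
storage unit 4: place B12 (8 ft³), 3 ft³ left
storage unit 6: place B13 (32 ft³), 18 ft³ left
storage unit 6: place B14 (8 ft³), 10 ft³ left
storage unit 7: place B15 (27 ft³), 23 ft³ left
storage unit 8: place B16 (37 ft³), 13 ft³ left
storage unit 9: place B17 (30 ft³), 20 ft³ left
storage unit 10: place B18 (28 ft³), 22 ft³ left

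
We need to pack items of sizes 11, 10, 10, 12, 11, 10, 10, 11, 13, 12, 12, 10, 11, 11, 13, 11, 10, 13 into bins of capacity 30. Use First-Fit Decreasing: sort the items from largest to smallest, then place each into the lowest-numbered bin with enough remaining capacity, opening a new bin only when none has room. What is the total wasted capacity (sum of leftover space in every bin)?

Sorted descending: 13, 13, 13, 12, 12, 12, 11, 11, 11, 11, 11, 11, 10, 10, 10, 10, 10, 10.
Put 13 in bin 1; 17 remain.
Put 13 in bin 1; 4 remain.
Put 13 in bin 2; 17 remain.
Put 12 in bin 2; 5 remain.
Put 12 in bin 3; 18 remain.
Put 12 in bin 3; 6 remain.
Put 11 in bin 4; 19 remain.
Put 11 in bin 4; 8 remain.
Put 11 in bin 5; 19 remain.
Put 11 in bin 5; 8 remain.
Put 11 in bin 6; 19 remain.
Put 11 in bin 6; 8 remain.
Put 10 in bin 7; 20 remain.
Put 10 in bin 7; 10 remain.
Put 10 in bin 7; 0 remain.
Put 10 in bin 8; 20 remain.
Put 10 in bin 8; 10 remain.
Put 10 in bin 8; 0 remain.
8 bins × 30 = 240; used 201; unused 39.

39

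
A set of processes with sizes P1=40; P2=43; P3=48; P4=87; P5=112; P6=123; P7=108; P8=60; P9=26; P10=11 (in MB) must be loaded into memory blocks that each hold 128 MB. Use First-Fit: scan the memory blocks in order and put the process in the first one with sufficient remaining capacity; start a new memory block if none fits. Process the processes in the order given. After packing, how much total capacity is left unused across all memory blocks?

P1 (40 MB) → memory block 1 (remaining 88 MB)
P2 (43 MB) → memory block 1 (remaining 45 MB)
P3 (48 MB) → memory block 2 (remaining 80 MB)
P4 (87 MB) → memory block 3 (remaining 41 MB)
P5 (112 MB) → memory block 4 (remaining 16 MB)
P6 (123 MB) → memory block 5 (remaining 5 MB)
P7 (108 MB) → memory block 6 (remaining 20 MB)
P8 (60 MB) → memory block 2 (remaining 20 MB)
P9 (26 MB) → memory block 1 (remaining 19 MB)
P10 (11 MB) → memory block 1 (remaining 8 MB)
6 memory blocks × 128 MB = 768 MB; used 658 MB; unused 110 MB.

110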